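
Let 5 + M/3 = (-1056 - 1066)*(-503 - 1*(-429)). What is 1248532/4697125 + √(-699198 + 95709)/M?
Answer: 1248532/4697125 + I*√603489/471069 ≈ 0.26581 + 0.0016491*I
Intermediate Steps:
M = 471069 (M = -15 + 3*((-1056 - 1066)*(-503 - 1*(-429))) = -15 + 3*(-2122*(-503 + 429)) = -15 + 3*(-2122*(-74)) = -15 + 3*157028 = -15 + 471084 = 471069)
1248532/4697125 + √(-699198 + 95709)/M = 1248532/4697125 + √(-699198 + 95709)/471069 = 1248532*(1/4697125) + √(-603489)*(1/471069) = 1248532/4697125 + (I*√603489)*(1/471069) = 1248532/4697125 + I*√603489/471069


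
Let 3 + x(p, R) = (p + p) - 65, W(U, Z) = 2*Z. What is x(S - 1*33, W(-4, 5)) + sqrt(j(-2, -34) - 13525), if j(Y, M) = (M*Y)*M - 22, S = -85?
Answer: -304 + I*sqrt(15859) ≈ -304.0 + 125.93*I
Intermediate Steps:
x(p, R) = -68 + 2*p (x(p, R) = -3 + ((p + p) - 65) = -3 + (2*p - 65) = -3 + (-65 + 2*p) = -68 + 2*p)
j(Y, M) = -22 + Y*M**2 (j(Y, M) = Y*M**2 - 22 = -22 + Y*M**2)
x(S - 1*33, W(-4, 5)) + sqrt(j(-2, -34) - 13525) = (-68 + 2*(-85 - 1*33)) + sqrt((-22 - 2*(-34)**2) - 13525) = (-68 + 2*(-85 - 33)) + sqrt((-22 - 2*1156) - 13525) = (-68 + 2*(-118)) + sqrt((-22 - 2312) - 13525) = (-68 - 236) + sqrt(-2334 - 13525) = -304 + sqrt(-15859) = -304 + I*sqrt(15859)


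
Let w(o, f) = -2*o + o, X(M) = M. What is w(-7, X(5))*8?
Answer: 56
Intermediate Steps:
w(o, f) = -o
w(-7, X(5))*8 = -1*(-7)*8 = 7*8 = 56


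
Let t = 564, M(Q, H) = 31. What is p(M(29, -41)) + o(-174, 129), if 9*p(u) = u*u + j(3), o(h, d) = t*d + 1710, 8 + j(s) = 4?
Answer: 223717/3 ≈ 74572.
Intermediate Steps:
j(s) = -4 (j(s) = -8 + 4 = -4)
o(h, d) = 1710 + 564*d (o(h, d) = 564*d + 1710 = 1710 + 564*d)
p(u) = -4/9 + u²/9 (p(u) = (u*u - 4)/9 = (u² - 4)/9 = (-4 + u²)/9 = -4/9 + u²/9)
p(M(29, -41)) + o(-174, 129) = (-4/9 + (⅑)*31²) + (1710 + 564*129) = (-4/9 + (⅑)*961) + (1710 + 72756) = (-4/9 + 961/9) + 74466 = 319/3 + 74466 = 223717/3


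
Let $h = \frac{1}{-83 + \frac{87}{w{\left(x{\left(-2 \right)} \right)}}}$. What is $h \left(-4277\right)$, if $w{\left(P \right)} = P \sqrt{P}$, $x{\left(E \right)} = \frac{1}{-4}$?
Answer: $\frac{354991}{491305} + \frac{2976792 i}{491305} \approx 0.72255 + 6.059 i$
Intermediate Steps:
$x{\left(E \right)} = - \frac{1}{4}$
$w{\left(P \right)} = P^{\frac{3}{2}}$
$h = \frac{-83 - 696 i}{491305}$ ($h = \frac{1}{-83 + \frac{87}{\left(- \frac{1}{4}\right)^{\frac{3}{2}}}} = \frac{1}{-83 + \frac{87}{\left(- \frac{1}{8}\right) i}} = \frac{1}{-83 + 87 \cdot 8 i} = \frac{1}{-83 + 696 i} = \frac{-83 - 696 i}{491305} \approx -0.00016894 - 0.0014166 i$)
$h \left(-4277\right) = \frac{i \left(-696 + 83 i\right)}{491305} \left(-4277\right) = - \frac{4277 i \left(-696 + 83 i\right)}{491305}$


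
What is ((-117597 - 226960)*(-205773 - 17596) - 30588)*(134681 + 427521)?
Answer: 43268933524122890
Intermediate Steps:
((-117597 - 226960)*(-205773 - 17596) - 30588)*(134681 + 427521) = (-344557*(-223369) - 30588)*562202 = (76963352533 - 30588)*562202 = 76963321945*562202 = 43268933524122890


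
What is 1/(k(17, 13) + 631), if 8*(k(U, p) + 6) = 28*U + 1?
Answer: 8/5477 ≈ 0.0014607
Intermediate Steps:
k(U, p) = -47/8 + 7*U/2 (k(U, p) = -6 + (28*U + 1)/8 = -6 + (1 + 28*U)/8 = -6 + (⅛ + 7*U/2) = -47/8 + 7*U/2)
1/(k(17, 13) + 631) = 1/((-47/8 + (7/2)*17) + 631) = 1/((-47/8 + 119/2) + 631) = 1/(429/8 + 631) = 1/(5477/8) = 8/5477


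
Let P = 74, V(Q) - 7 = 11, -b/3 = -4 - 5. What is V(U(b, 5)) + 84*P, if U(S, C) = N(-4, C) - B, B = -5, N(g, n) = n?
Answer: 6234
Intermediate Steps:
b = 27 (b = -3*(-4 - 5) = -3*(-9) = 27)
U(S, C) = 5 + C (U(S, C) = C - 1*(-5) = C + 5 = 5 + C)
V(Q) = 18 (V(Q) = 7 + 11 = 18)
V(U(b, 5)) + 84*P = 18 + 84*74 = 18 + 6216 = 6234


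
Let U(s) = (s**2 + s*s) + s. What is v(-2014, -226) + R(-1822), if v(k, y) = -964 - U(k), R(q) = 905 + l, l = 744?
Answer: -8109693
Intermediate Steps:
R(q) = 1649 (R(q) = 905 + 744 = 1649)
U(s) = s + 2*s**2 (U(s) = (s**2 + s**2) + s = 2*s**2 + s = s + 2*s**2)
v(k, y) = -964 - k*(1 + 2*k)
v(-2014, -226) + R(-1822) = (-964 - 1*(-2014)*(1 + 2*(-2014))) + 1649 = (-964 - 1*(-2014)*(1 - 4028)) + 1649 = (-964 - 1*(-2014)*(-4027)) + 1649 = (-964 - 8110378) + 1649 = -8111342 + 1649 = -8109693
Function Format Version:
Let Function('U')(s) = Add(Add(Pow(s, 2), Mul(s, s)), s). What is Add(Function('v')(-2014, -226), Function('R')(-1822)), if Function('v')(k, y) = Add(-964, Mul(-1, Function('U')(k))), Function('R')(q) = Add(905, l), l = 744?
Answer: -8109693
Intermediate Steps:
Function('R')(q) = 1649 (Function('R')(q) = Add(905, 744) = 1649)
Function('U')(s) = Add(s, Mul(2, Pow(s, 2))) (Function('U')(s) = Add(Add(Pow(s, 2), Pow(s, 2)), s) = Add(Mul(2, Pow(s, 2)), s) = Add(s, Mul(2, Pow(s, 2))))
Function('v')(k, y) = Add(-964, Mul(-1, k, Add(1, Mul(2, k)))) (Function('v')(k, y) = Add(-964, Mul(-1, Mul(k, Add(1, Mul(2, k))))) = Add(-964, Mul(-1, k, Add(1, Mul(2, k)))))
Add(Function('v')(-2014, -226), Function('R')(-1822)) = Add(Add(-964, Mul(-1, -2014, Add(1, Mul(2, -2014)))), 1649) = Add(Add(-964, Mul(-1, -2014, Add(1, -4028))), 1649) = Add(Add(-964, Mul(-1, -2014, -4027)), 1649) = Add(Add(-964, -8110378), 1649) = Add(-8111342, 1649) = -8109693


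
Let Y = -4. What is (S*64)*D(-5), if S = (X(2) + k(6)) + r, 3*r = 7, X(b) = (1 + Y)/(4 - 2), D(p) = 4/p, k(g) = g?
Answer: -5248/15 ≈ -349.87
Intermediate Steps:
X(b) = -3/2 (X(b) = (1 - 4)/(4 - 2) = -3/2)
r = 7/3 (r = (1/3)*7 = 7/3 ≈ 2.3333)
S = 41/6 (S = (-3/2 + 6) + 7/3 = 9/2 + 7/3 = 41/6 ≈ 6.8333)
(S*64)*D(-5) = ((41/6)*64)*(4/(-5)) = 1312*(4*(-1/5))/3 = (1312/3)*(-4/5) = -5248/15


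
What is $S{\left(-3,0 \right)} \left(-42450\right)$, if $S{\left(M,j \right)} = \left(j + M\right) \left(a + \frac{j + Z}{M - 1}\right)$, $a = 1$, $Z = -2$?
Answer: $191025$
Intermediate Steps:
$S{\left(M,j \right)} = \left(1 + \frac{-2 + j}{-1 + M}\right) \left(M + j\right)$ ($S{\left(M,j \right)} = \left(j + M\right) \left(1 + \frac{j - 2}{M - 1}\right) = \left(M + j\right) \left(1 + \frac{-2 + j}{-1 + M}\right) = \left(1 + \frac{-2 + j}{-1 + M}\right) \left(M + j\right)$)
$S{\left(-3,0 \right)} \left(-42450\right) = \frac{\left(-3\right)^{2} + 0^{2} - -9 - 0 + 2 \left(-3\right) 0}{-1 - 3} \left(-42450\right) = \frac{9 + 0 + 9 + 0 + 0}{-4} \left(-42450\right) = \left(- \frac{1}{4}\right) 18 \left(-42450\right) = \left(- \frac{9}{2}\right) \left(-42450\right) = 191025$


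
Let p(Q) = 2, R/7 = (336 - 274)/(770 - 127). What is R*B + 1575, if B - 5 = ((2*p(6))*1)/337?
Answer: 342021351/216691 ≈ 1578.4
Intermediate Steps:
R = 434/643 (R = 7*((336 - 274)/(770 - 127)) = 7*(62/643) = 434/643 ≈ 0.67496)
B = 1689/337 (B = 5 + ((2*2)*1)/337 = 5 + (4*1)*(1/337) = 5 + 4*(1/337) = 5 + 4/337 = 1689/337 ≈ 5.0119)
R*B + 1575 = (434/643)*(1689/337) + 1575 = 733026/216691 + 1575 = 342021351/216691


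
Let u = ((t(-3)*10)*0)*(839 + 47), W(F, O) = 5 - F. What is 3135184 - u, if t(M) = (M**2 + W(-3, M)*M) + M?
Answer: 3135184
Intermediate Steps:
t(M) = M**2 + 9*M (t(M) = (M**2 + (5 - 1*(-3))*M) + M = (M**2 + (5 + 3)*M) + M = (M**2 + 8*M) + M = M**2 + 9*M)
u = 0 (u = ((-3*(9 - 3)*10)*0)*(839 + 47) = ((-3*6*10)*0)*886 = (-18*10*0)*886 = -180*0*886 = 0*886 = 0)
3135184 - u = 3135184 - 1*0 = 3135184 + 0 = 3135184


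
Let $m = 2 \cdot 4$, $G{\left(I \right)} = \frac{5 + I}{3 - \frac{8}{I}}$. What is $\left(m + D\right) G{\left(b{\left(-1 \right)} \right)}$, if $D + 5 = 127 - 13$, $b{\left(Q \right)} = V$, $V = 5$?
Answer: $\frac{5850}{7} \approx 835.71$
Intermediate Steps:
$b{\left(Q \right)} = 5$
$G{\left(I \right)} = \frac{5 + I}{3 - \frac{8}{I}}$
$m = 8$
$D = 109$ ($D = -5 + \left(127 - 13\right) = -5 + 114 = 109$)
$\left(m + D\right) G{\left(b{\left(-1 \right)} \right)} = \left(8 + 109\right) \frac{5 \left(5 + 5\right)}{-8 + 3 \cdot 5} = 117 \cdot 5 \frac{1}{-8 + 15} \cdot 10 = 117 \cdot 5 \cdot \frac{1}{7} \cdot 10 = 117 \cdot \frac{50}{7} = \frac{5850}{7}$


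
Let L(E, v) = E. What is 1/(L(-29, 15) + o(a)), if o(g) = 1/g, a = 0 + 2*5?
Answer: -10/289 ≈ -0.034602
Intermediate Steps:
a = 10 (a = 0 + 10 = 10)
1/(L(-29, 15) + o(a)) = 1/(-29 + 1/10) = 1/(-29 + ⅒) = 1/(-289/10) = -10/289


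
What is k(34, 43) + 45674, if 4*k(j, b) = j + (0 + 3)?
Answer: 182733/4 ≈ 45683.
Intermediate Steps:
k(j, b) = ¾ + j/4 (k(j, b) = (j + (0 + 3))/4 = (j + 3)/4 = (3 + j)/4 = ¾ + j/4)
k(34, 43) + 45674 = (¾ + (¼)*34) + 45674 = (¾ + 17/2) + 45674 = 37/4 + 45674 = 182733/4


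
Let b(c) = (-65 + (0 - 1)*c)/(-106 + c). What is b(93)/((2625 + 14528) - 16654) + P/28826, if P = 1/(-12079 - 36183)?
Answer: 219809658609/9024717072644 ≈ 0.024356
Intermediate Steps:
P = -1/48262 (P = 1/(-48262) = -1/48262 ≈ -2.0720e-5)
b(c) = (-65 - c)/(-106 + c)
b(93)/((2625 + 14528) - 16654) + P/28826 = ((-65 - 1*93)/(-106 + 93))/((2625 + 14528) - 16654) - 1/48262/28826 = ((-65 - 93)/(-13))/(17153 - 16654) - 1/48262*1/28826 = -1/13*(-158)/499 - 1/1391200412 = (158/13)*(1/499) - 1/1391200412 = 158/6487 - 1/1391200412 = 219809658609/9024717072644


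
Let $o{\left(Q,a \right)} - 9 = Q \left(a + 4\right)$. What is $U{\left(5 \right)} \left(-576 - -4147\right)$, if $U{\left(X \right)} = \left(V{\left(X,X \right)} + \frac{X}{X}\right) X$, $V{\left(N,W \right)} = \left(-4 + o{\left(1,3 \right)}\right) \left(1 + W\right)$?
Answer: $1303415$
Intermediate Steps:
$o{\left(Q,a \right)} = 9 + Q \left(4 + a\right)$ ($o{\left(Q,a \right)} = 9 + Q \left(a + 4\right) = 9 + Q \left(4 + a\right)$)
$V{\left(N,W \right)} = 12 + 12 W$ ($V{\left(N,W \right)} = \left(-4 + \left(9 + 4 \cdot 1 + 1 \cdot 3\right)\right) \left(1 + W\right) = \left(-4 + \left(9 + 4 + 3\right)\right) \left(1 + W\right) = \left(-4 + 16\right) \left(1 + W\right) = 12 \left(1 + W\right) = 12 + 12 W$)
$U{\left(X \right)} = X \left(13 + 12 X\right)$ ($U{\left(X \right)} = \left(\left(12 + 12 X\right) + \frac{X}{X}\right) X = \left(\left(12 + 12 X\right) + 1\right) X = \left(13 + 12 X\right) X = X \left(13 + 12 X\right)$)
$U{\left(5 \right)} \left(-576 - -4147\right) = 5 \left(13 + 12 \cdot 5\right) \left(-576 - -4147\right) = 5 \left(13 + 60\right) \left(-576 + 4147\right) = 5 \cdot 73 \cdot 3571 = 365 \cdot 3571 = 1303415$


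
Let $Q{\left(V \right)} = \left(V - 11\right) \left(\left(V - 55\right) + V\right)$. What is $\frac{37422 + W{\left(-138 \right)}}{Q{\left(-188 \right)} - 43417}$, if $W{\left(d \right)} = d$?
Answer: $\frac{9321}{10588} \approx 0.88034$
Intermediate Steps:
$Q{\left(V \right)} = \left(-55 + 2 V\right) \left(-11 + V\right)$ ($Q{\left(V \right)} = \left(-11 + V\right) \left(\left(V - 55\right) + V\right) = \left(-11 + V\right) \left(\left(-55 + V\right) + V\right) = \left(-11 + V\right) \left(-55 + 2 V\right) = \left(-55 + 2 V\right) \left(-11 + V\right)$)
$\frac{37422 + W{\left(-138 \right)}}{Q{\left(-188 \right)} - 43417} = \frac{37422 - 138}{\left(605 - -14476 + 2 \left(-188\right)^{2}\right) - 43417} = \frac{37284}{\left(605 + 14476 + 2 \cdot 35344\right) - 43417} = \frac{37284}{\left(605 + 14476 + 70688\right) - 43417} = \frac{37284}{85769 - 43417} = \frac{37284}{42352} = 37284 \cdot \frac{1}{42352} = \frac{9321}{10588}$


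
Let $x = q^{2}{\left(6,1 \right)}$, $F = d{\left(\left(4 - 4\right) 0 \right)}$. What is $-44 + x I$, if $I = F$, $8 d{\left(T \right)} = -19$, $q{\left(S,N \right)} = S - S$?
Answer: $-44$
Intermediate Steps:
$q{\left(S,N \right)} = 0$
$d{\left(T \right)} = - \frac{19}{8}$ ($d{\left(T \right)} = \frac{1}{8} \left(-19\right) = - \frac{19}{8}$)
$F = - \frac{19}{8} \approx -2.375$
$I = - \frac{19}{8} \approx -2.375$
$x = 0$ ($x = 0^{2} = 0$)
$-44 + x I = -44 + 0 \left(- \frac{19}{8}\right) = -44 + 0 = -44$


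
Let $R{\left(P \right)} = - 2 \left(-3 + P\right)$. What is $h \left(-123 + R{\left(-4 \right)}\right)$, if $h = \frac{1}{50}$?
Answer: $- \frac{109}{50} \approx -2.18$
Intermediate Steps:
$R{\left(P \right)} = 6 - 2 P$
$h = \frac{1}{50} \approx 0.02$
$h \left(-123 + R{\left(-4 \right)}\right) = \frac{-123 + \left(6 - -8\right)}{50} = \frac{-123 + \left(6 + 8\right)}{50} = \frac{-123 + 14}{50} = \frac{1}{50} \left(-109\right) = - \frac{109}{50}$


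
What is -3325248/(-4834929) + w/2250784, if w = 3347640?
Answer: 986250696333/453432534764 ≈ 2.1751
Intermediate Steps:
-3325248/(-4834929) + w/2250784 = -3325248/(-4834929) + 3347640/2250784 = -3325248*(-1/4834929) + 3347640*(1/2250784) = 1108416/1611643 + 418455/281348 = 986250696333/453432534764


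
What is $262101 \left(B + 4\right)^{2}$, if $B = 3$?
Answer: $12842949$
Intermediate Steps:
$262101 \left(B + 4\right)^{2} = 262101 \left(3 + 4\right)^{2} = 262101 \cdot 7^{2} = 262101 \cdot 49 = 12842949$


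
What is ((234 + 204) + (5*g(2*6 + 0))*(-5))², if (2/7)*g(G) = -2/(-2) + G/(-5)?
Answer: 1256641/4 ≈ 3.1416e+5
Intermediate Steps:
g(G) = 7/2 - 7*G/10 (g(G) = 7*(-2/(-2) + G/(-5))/2 = 7*(-2*(-½) + G*(-⅕))/2 = 7*(1 - G/5)/2 = 7/2 - 7*G/10)
((234 + 204) + (5*g(2*6 + 0))*(-5))² = ((234 + 204) + (5*(7/2 - 7*(2*6 + 0)/10))*(-5))² = (438 + (5*(7/2 - 7*(12 + 0)/10))*(-5))² = (438 + (5*(7/2 - 7/10*12))*(-5))² = (438 + (5*(7/2 - 42/5))*(-5))² = (438 + (5*(-49/10))*(-5))² = (438 - 49/2*(-5))² = (438 + 245/2)² = (1121/2)² = 1256641/4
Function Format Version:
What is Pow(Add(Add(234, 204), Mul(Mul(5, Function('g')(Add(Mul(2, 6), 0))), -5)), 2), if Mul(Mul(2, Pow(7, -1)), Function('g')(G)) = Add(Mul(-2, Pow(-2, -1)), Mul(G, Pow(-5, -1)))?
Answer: Rational(1256641, 4) ≈ 3.1416e+5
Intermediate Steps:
Function('g')(G) = Add(Rational(7, 2), Mul(Rational(-7, 10), G)) (Function('g')(G) = Mul(Rational(7, 2), Add(Mul(-2, Pow(-2, -1)), Mul(G, Pow(-5, -1)))) = Mul(Rational(7, 2), Add(Mul(-2, Rational(-1, 2)), Mul(G, Rational(-1, 5)))) = Mul(Rational(7, 2), Add(1, Mul(Rational(-1, 5), G))) = Add(Rational(7, 2), Mul(Rational(-7, 10), G)))
Pow(Add(Add(234, 204), Mul(Mul(5, Function('g')(Add(Mul(2, 6), 0))), -5)), 2) = Pow(Add(Add(234, 204), Mul(Mul(5, Add(Rational(7, 2), Mul(Rational(-7, 10), Add(Mul(2, 6), 0)))), -5)), 2) = Pow(Add(438, Mul(Mul(5, Add(Rational(7, 2), Mul(Rational(-7, 10), Add(12, 0)))), -5)), 2) = Pow(Add(438, Mul(Mul(5, Add(Rational(7, 2), Mul(Rational(-7, 10), 12))), -5)), 2) = Pow(Add(438, Mul(Mul(5, Add(Rational(7, 2), Rational(-42, 5))), -5)), 2) = Pow(Add(438, Mul(Mul(5, Rational(-49, 10)), -5)), 2) = Pow(Add(438, Mul(Rational(-49, 2), -5)), 2) = Pow(Add(438, Rational(245, 2)), 2) = Pow(Rational(1121, 2), 2) = Rational(1256641, 4)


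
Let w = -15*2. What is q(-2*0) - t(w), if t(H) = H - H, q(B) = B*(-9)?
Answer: 0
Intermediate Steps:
w = -30
q(B) = -9*B
t(H) = 0
q(-2*0) - t(w) = -(-18)*0 - 1*0 = -9*0 + 0 = 0 + 0 = 0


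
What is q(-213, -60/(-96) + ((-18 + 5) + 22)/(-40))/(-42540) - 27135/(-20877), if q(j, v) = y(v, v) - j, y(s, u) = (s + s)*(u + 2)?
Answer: 3193988931/2466965500 ≈ 1.2947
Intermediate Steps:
y(s, u) = 2*s*(2 + u) (y(s, u) = (2*s)*(2 + u) = 2*s*(2 + u))
q(j, v) = -j + 2*v*(2 + v) (q(j, v) = 2*v*(2 + v) - j = -j + 2*v*(2 + v))
q(-213, -60/(-96) + ((-18 + 5) + 22)/(-40))/(-42540) - 27135/(-20877) = (-1*(-213) + 2*(-60/(-96) + ((-18 + 5) + 22)/(-40))*(2 + (-60/(-96) + ((-18 + 5) + 22)/(-40))))/(-42540) - 27135/(-20877) = (213 + 2*(-60*(-1/96) + (-13 + 22)*(-1/40))*(2 + (-60*(-1/96) + (-13 + 22)*(-1/40))))*(-1/42540) - 27135*(-1/20877) = (213 + 2*(5/8 + 9*(-1/40))*(2 + (5/8 + 9*(-1/40))))*(-1/42540) + 9045/6959 = (213 + 2*(5/8 - 9/40)*(2 + (5/8 - 9/40)))*(-1/42540) + 9045/6959 = (213 + 2*(2/5)*(2 + 2/5))*(-1/42540) + 9045/6959 = (213 + 2*(2/5)*(12/5))*(-1/42540) + 9045/6959 = (213 + 48/25)*(-1/42540) + 9045/6959 = (5373/25)*(-1/42540) + 9045/6959 = -1791/354500 + 9045/6959 = 3193988931/2466965500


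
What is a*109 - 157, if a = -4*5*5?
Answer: -11057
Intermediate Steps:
a = -100 (a = -20*5 = -100)
a*109 - 157 = -100*109 - 157 = -10900 - 157 = -11057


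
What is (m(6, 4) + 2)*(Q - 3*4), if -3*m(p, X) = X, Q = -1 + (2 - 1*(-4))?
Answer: -14/3 ≈ -4.6667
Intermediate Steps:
Q = 5 (Q = -1 + (2 + 4) = -1 + 6 = 5)
m(p, X) = -X/3
(m(6, 4) + 2)*(Q - 3*4) = (-⅓*4 + 2)*(5 - 3*4) = (-4/3 + 2)*(5 - 12) = (⅔)*(-7) = -14/3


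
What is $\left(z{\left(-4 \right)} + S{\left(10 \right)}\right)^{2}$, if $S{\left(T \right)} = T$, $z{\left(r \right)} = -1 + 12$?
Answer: $441$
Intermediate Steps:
$z{\left(r \right)} = 11$
$\left(z{\left(-4 \right)} + S{\left(10 \right)}\right)^{2} = \left(11 + 10\right)^{2} = 21^{2} = 441$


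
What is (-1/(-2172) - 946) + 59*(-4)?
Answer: -2567303/2172 ≈ -1182.0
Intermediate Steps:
(-1/(-2172) - 946) + 59*(-4) = (-1*(-1/2172) - 946) - 236 = (1/2172 - 946) - 236 = -2054711/2172 - 236 = -2567303/2172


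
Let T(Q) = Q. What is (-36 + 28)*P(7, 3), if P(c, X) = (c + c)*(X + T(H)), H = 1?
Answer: -448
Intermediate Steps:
P(c, X) = 2*c*(1 + X) (P(c, X) = (c + c)*(X + 1) = (2*c)*(1 + X) = 2*c*(1 + X))
(-36 + 28)*P(7, 3) = (-36 + 28)*(2*7*(1 + 3)) = -16*7*4 = -8*56 = -448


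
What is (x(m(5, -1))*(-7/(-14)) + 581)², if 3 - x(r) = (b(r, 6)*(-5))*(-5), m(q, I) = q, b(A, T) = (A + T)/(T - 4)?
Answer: 4223025/16 ≈ 2.6394e+5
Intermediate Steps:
b(A, T) = (A + T)/(-4 + T)
x(r) = -72 - 25*r/2 (x(r) = 3 - ((r + 6)/(-4 + 6))*(-5)*(-5) = 3 - ((6 + r)/2)*(-5)*(-5) = 3 - (3 + r/2)*(-5)*(-5) = 3 - (-15 - 5*r/2)*(-5) = 3 - (75 + 25*r/2) = 3 + (-75 - 25*r/2) = -72 - 25*r/2)
(x(m(5, -1))*(-7/(-14)) + 581)² = ((-72 - 25/2*5)*(-7/(-14)) + 581)² = ((-72 - 125/2)*(-7*(-1/14)) + 581)² = (-269/2*½ + 581)² = (-269/4 + 581)² = (2055/4)² = 4223025/16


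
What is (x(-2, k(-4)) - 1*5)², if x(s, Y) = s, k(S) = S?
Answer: 49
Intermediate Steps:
(x(-2, k(-4)) - 1*5)² = (-2 - 1*5)² = (-2 - 5)² = (-7)² = 49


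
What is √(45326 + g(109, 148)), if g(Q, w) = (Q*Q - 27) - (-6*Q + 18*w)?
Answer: 3*√6130 ≈ 234.88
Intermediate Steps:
g(Q, w) = -27 + Q² - 18*w + 6*Q (g(Q, w) = (Q² - 27) + (-18*w + 6*Q) = (-27 + Q²) + (-18*w + 6*Q) = -27 + Q² - 18*w + 6*Q)
√(45326 + g(109, 148)) = √(45326 + (-27 + 109² - 18*148 + 6*109)) = √(45326 + (-27 + 11881 - 2664 + 654)) = √(45326 + 9844) = √55170 = 3*√6130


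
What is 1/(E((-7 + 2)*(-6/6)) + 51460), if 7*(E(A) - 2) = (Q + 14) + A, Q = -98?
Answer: 7/360155 ≈ 1.9436e-5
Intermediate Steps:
E(A) = -10 + A/7 (E(A) = 2 + ((-98 + 14) + A)/7 = 2 + (-84 + A)/7 = 2 + (-12 + A/7) = -10 + A/7)
1/(E((-7 + 2)*(-6/6)) + 51460) = 1/((-10 + ((-7 + 2)*(-6/6))/7) + 51460) = 1/((-10 + (-(-30)/6)/7) + 51460) = 1/((-10 + (-5*(-1))/7) + 51460) = 1/((-10 + (⅐)*5) + 51460) = 1/((-10 + 5/7) + 51460) = 1/(-65/7 + 51460) = 1/(360155/7) = 7/360155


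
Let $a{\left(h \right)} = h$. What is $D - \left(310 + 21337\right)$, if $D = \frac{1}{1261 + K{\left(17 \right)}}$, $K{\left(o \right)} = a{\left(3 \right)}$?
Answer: $- \frac{27361807}{1264} \approx -21647.0$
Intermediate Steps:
$K{\left(o \right)} = 3$
$D = \frac{1}{1264}$ ($D = \frac{1}{1261 + 3} = \frac{1}{1264} \approx 0.00079114$)
$D - \left(310 + 21337\right) = \frac{1}{1264} - \left(310 + 21337\right) = \frac{1}{1264} - 21647 = - \frac{27361807}{1264}$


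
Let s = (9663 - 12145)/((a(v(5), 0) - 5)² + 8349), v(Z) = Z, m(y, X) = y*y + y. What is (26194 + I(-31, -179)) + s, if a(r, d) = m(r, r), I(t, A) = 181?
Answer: 118343384/4487 ≈ 26375.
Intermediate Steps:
m(y, X) = y + y² (m(y, X) = y² + y = y + y²)
a(r, d) = r*(1 + r)
s = -1241/4487 (s = (9663 - 12145)/((5*(1 + 5) - 5)² + 8349) = -2482/((5*6 - 5)² + 8349) = -2482/((30 - 5)² + 8349) = -2482/(25² + 8349) = -2482/(625 + 8349) = -2482/8974 = -2482*1/8974 = -1241/4487 ≈ -0.27658)
(26194 + I(-31, -179)) + s = (26194 + 181) - 1241/4487 = 26375 - 1241/4487 = 118343384/4487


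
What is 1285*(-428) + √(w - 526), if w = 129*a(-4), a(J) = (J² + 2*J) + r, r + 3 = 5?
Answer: -549980 + 2*√191 ≈ -5.4995e+5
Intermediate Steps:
r = 2 (r = -3 + 5 = 2)
a(J) = 2 + J² + 2*J (a(J) = (J² + 2*J) + 2 = 2 + J² + 2*J)
w = 1290 (w = 129*(2 + (-4)² + 2*(-4)) = 129*(2 + 16 - 8) = 129*10 = 1290)
1285*(-428) + √(w - 526) = 1285*(-428) + √(1290 - 526) = -549980 + √764 = -549980 + 2*√191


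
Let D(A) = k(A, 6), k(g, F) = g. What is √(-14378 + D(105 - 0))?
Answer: I*√14273 ≈ 119.47*I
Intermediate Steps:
D(A) = A
√(-14378 + D(105 - 0)) = √(-14378 + (105 - 0)) = √(-14378 + (105 - 1*0)) = √(-14378 + (105 + 0)) = √(-14378 + 105) = √(-14273) = I*√14273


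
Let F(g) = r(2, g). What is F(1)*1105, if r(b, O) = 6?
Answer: 6630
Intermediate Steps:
F(g) = 6
F(1)*1105 = 6*1105 = 6630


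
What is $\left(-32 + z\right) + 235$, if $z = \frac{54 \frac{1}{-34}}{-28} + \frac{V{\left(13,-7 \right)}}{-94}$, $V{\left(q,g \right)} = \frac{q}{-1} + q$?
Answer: $\frac{96655}{476} \approx 203.06$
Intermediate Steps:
$V{\left(q,g \right)} = 0$ ($V{\left(q,g \right)} = q \left(-1\right) + q = - q + q = 0$)
$z = \frac{27}{476}$ ($z = \frac{54 \frac{1}{-34}}{-28} + \frac{0}{-94} = 54 \left(- \frac{1}{34}\right) \left(- \frac{1}{28}\right) + 0 \left(- \frac{1}{94}\right) = \left(- \frac{27}{17}\right) \left(- \frac{1}{28}\right) + 0 = \frac{27}{476} + 0 = \frac{27}{476} \approx 0.056723$)
$\left(-32 + z\right) + 235 = \left(-32 + \frac{27}{476}\right) + 235 = - \frac{15205}{476} + 235 = \frac{96655}{476}$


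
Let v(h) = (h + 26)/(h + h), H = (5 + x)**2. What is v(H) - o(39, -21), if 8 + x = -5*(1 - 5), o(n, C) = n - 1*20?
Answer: -10667/578 ≈ -18.455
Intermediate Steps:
o(n, C) = -20 + n (o(n, C) = n - 20 = -20 + n)
x = 12 (x = -8 - 5*(1 - 5) = -8 - 5*(-4) = -8 + 20 = 12)
H = 289 (H = (5 + 12)**2 = 17**2 = 289)
v(h) = (26 + h)/(2*h) (v(h) = (26 + h)/((2*h)) = (26 + h)*(1/(2*h)) = (26 + h)/(2*h))
v(H) - o(39, -21) = (1/2)*(26 + 289)/289 - (-20 + 39) = (1/2)*(1/289)*315 - 1*19 = 315/578 - 19 = -10667/578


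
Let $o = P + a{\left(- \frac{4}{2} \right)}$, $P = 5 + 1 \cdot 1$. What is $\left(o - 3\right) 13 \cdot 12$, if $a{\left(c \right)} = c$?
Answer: $156$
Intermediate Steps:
$P = 6$ ($P = 5 + 1 = 6$)
$o = 4$ ($o = 6 - \frac{4}{2} = 6 - 2 = 4$)
$\left(o - 3\right) 13 \cdot 12 = \left(4 - 3\right) 13 \cdot 12 = 1 \cdot 13 \cdot 12 = 13 \cdot 12 = 156$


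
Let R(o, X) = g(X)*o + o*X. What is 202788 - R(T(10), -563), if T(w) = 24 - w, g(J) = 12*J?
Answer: 305254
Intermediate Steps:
R(o, X) = 13*X*o (R(o, X) = (12*X)*o + o*X = 12*X*o + X*o = 13*X*o)
202788 - R(T(10), -563) = 202788 - 13*(-563)*(24 - 1*10) = 202788 - 13*(-563)*(24 - 10) = 202788 - 13*(-563)*14 = 202788 - 1*(-102466) = 202788 + 102466 = 305254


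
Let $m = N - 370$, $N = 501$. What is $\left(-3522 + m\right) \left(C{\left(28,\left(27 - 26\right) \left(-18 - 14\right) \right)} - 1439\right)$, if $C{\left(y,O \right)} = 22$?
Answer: $4805047$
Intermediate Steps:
$m = 131$ ($m = 501 - 370 = 131$)
$\left(-3522 + m\right) \left(C{\left(28,\left(27 - 26\right) \left(-18 - 14\right) \right)} - 1439\right) = \left(-3522 + 131\right) \left(22 - 1439\right) = \left(-3391\right) \left(-1417\right) = 4805047$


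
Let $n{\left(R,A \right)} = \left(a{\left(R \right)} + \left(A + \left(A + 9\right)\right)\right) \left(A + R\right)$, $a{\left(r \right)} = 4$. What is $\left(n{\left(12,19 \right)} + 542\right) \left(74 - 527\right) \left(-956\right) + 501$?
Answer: $919403865$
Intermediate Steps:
$n{\left(R,A \right)} = \left(13 + 2 A\right) \left(A + R\right)$ ($n{\left(R,A \right)} = \left(4 + \left(A + \left(A + 9\right)\right)\right) \left(A + R\right) = \left(4 + \left(A + \left(9 + A\right)\right)\right) \left(A + R\right) = \left(4 + \left(9 + 2 A\right)\right) \left(A + R\right) = \left(13 + 2 A\right) \left(A + R\right)$)
$\left(n{\left(12,19 \right)} + 542\right) \left(74 - 527\right) \left(-956\right) + 501 = \left(\left(2 \cdot 19^{2} + 13 \cdot 19 + 13 \cdot 12 + 2 \cdot 19 \cdot 12\right) + 542\right) \left(74 - 527\right) \left(-956\right) + 501 = \left(\left(2 \cdot 361 + 247 + 156 + 456\right) + 542\right) \left(-453\right) \left(-956\right) + 501 = \left(\left(722 + 247 + 156 + 456\right) + 542\right) \left(-453\right) \left(-956\right) + 501 = \left(1581 + 542\right) \left(-453\right) \left(-956\right) + 501 = 2123 \left(-453\right) \left(-956\right) + 501 = \left(-961719\right) \left(-956\right) + 501 = 919403364 + 501 = 919403865$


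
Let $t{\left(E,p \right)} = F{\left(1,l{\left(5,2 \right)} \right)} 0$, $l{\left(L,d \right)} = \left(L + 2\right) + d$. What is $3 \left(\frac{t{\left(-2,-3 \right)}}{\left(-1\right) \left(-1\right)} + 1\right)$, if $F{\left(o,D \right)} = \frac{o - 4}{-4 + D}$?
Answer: $3$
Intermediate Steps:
$l{\left(L,d \right)} = 2 + L + d$ ($l{\left(L,d \right)} = \left(2 + L\right) + d = 2 + L + d$)
$F{\left(o,D \right)} = \frac{-4 + o}{-4 + D}$
$t{\left(E,p \right)} = 0$ ($t{\left(E,p \right)} = \frac{-4 + 1}{-4 + \left(2 + 5 + 2\right)} 0 = \frac{1}{-4 + 9} \left(-3\right) 0 = \frac{1}{5} \left(-3\right) 0 = \left(- \frac{3}{5}\right) 0 = 0$)
$3 \left(\frac{t{\left(-2,-3 \right)}}{\left(-1\right) \left(-1\right)} + 1\right) = 3 \left(\frac{0}{\left(-1\right) \left(-1\right)} + 1\right) = 3 \left(\frac{0}{1} + 1\right) = 3 \left(0 \cdot 1 + 1\right) = 3 \left(0 + 1\right) = 3 \cdot 1 = 3$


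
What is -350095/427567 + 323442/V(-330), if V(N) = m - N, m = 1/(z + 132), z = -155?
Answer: 3178085018167/3244805963 ≈ 979.44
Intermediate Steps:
m = -1/23 (m = 1/(-155 + 132) = 1/(-23) = -1/23 ≈ -0.043478)
V(N) = -1/23 - N
-350095/427567 + 323442/V(-330) = -350095/427567 + 323442/(-1/23 - 1*(-330)) = -350095*1/427567 + 323442/(-1/23 + 330) = -350095/427567 + 323442/(7589/23) = -350095/427567 + 323442*(23/7589) = -350095/427567 + 7439166/7589 = 3178085018167/3244805963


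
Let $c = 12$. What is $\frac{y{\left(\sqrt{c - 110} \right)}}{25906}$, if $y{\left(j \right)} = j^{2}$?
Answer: $- \frac{49}{12953} \approx -0.0037829$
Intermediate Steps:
$\frac{y{\left(\sqrt{c - 110} \right)}}{25906} = \frac{\left(\sqrt{12 - 110}\right)^{2}}{25906} = \left(\sqrt{-98}\right)^{2} \cdot \frac{1}{25906} = \left(7 i \sqrt{2}\right)^{2} \cdot \frac{1}{25906} = \left(-98\right) \frac{1}{25906} = - \frac{49}{12953}$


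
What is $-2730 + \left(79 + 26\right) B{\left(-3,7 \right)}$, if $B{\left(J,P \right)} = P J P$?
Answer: $-18165$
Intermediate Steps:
$B{\left(J,P \right)} = J P^{2}$ ($B{\left(J,P \right)} = J P P = J P^{2}$)
$-2730 + \left(79 + 26\right) B{\left(-3,7 \right)} = -2730 + \left(79 + 26\right) \left(- 3 \cdot 7^{2}\right) = -2730 + 105 \left(\left(-3\right) 49\right) = -2730 + 105 \left(-147\right) = -2730 - 15435 = -18165$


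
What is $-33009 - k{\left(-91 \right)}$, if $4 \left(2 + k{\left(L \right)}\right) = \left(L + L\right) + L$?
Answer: $- \frac{131755}{4} \approx -32939.0$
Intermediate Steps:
$k{\left(L \right)} = -2 + \frac{3 L}{4}$ ($k{\left(L \right)} = -2 + \frac{\left(L + L\right) + L}{4} = -2 + \frac{2 L + L}{4} = -2 + \frac{3 L}{4}$)
$-33009 - k{\left(-91 \right)} = -33009 - \left(-2 + \frac{3}{4} \left(-91\right)\right) = -33009 - \left(-2 - \frac{273}{4}\right) = -33009 - - \frac{281}{4} = -33009 + \frac{281}{4} = - \frac{131755}{4}$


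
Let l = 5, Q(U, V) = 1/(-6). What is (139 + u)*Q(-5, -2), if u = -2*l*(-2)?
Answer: -53/2 ≈ -26.500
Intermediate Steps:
Q(U, V) = -1/6
u = 20 (u = -2*5*(-2) = -10*(-2) = 20)
(139 + u)*Q(-5, -2) = (139 + 20)*(-1/6) = 159*(-1/6) = -53/2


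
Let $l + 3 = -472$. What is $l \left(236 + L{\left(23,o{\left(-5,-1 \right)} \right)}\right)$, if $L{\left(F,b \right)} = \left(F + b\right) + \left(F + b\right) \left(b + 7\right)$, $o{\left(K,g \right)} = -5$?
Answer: $-137750$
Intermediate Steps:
$L{\left(F,b \right)} = F + b + \left(7 + b\right) \left(F + b\right)$ ($L{\left(F,b \right)} = \left(F + b\right) + \left(F + b\right) \left(7 + b\right) = \left(F + b\right) + \left(7 + b\right) \left(F + b\right) = F + b + \left(7 + b\right) \left(F + b\right)$)
$l = -475$ ($l = -3 - 472 = -475$)
$l \left(236 + L{\left(23,o{\left(-5,-1 \right)} \right)}\right) = - 475 \left(236 + \left(\left(-5\right)^{2} + 8 \cdot 23 + 8 \left(-5\right) + 23 \left(-5\right)\right)\right) = - 475 \left(236 + \left(25 + 184 - 40 - 115\right)\right) = - 475 \left(236 + 54\right) = \left(-475\right) 290 = -137750$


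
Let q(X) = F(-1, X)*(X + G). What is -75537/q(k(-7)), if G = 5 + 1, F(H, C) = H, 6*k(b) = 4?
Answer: 226611/20 ≈ 11331.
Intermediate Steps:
k(b) = ⅔ (k(b) = (⅙)*4 = ⅔)
G = 6
q(X) = -6 - X (q(X) = -(X + 6) = -(6 + X) = -6 - X)
-75537/q(k(-7)) = -75537/(-6 - 1*⅔) = -75537/(-6 - ⅔) = -75537/(-20/3) = -75537*(-3/20) = 226611/20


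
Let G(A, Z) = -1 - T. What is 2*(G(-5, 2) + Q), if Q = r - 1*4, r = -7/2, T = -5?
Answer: -7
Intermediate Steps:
r = -7/2 (r = -7*½ = -7/2 ≈ -3.5000)
G(A, Z) = 4 (G(A, Z) = -1 - 1*(-5) = -1 + 5 = 4)
Q = -15/2 (Q = -7/2 - 1*4 = -7/2 - 4 = -15/2 ≈ -7.5000)
2*(G(-5, 2) + Q) = 2*(4 - 15/2) = 2*(-7/2) = -7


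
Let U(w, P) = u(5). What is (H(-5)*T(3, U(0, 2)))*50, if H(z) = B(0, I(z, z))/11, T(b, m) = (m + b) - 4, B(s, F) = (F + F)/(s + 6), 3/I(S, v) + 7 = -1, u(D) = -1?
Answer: 25/22 ≈ 1.1364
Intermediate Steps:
U(w, P) = -1
I(S, v) = -3/8 (I(S, v) = 3/(-7 - 1) = 3/(-8) = 3*(-⅛) = -3/8)
B(s, F) = 2*F/(6 + s) (B(s, F) = (2*F)/(6 + s) = 2*F/(6 + s))
T(b, m) = -4 + b + m (T(b, m) = (b + m) - 4 = -4 + b + m)
H(z) = -1/88 (H(z) = (2*(-3/8)/(6 + 0))/11 = (2*(-3/8)/6)*(1/11) = (2*(-3/8)*(⅙))*(1/11) = -⅛*1/11 = -1/88)
(H(-5)*T(3, U(0, 2)))*50 = -(-4 + 3 - 1)/88*50 = -1/88*(-2)*50 = (1/44)*50 = 25/22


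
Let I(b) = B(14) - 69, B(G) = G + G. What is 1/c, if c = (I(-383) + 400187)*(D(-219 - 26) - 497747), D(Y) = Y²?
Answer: -1/175152707412 ≈ -5.7093e-12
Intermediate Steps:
B(G) = 2*G
I(b) = -41 (I(b) = 2*14 - 69 = 28 - 69 = -41)
c = -175152707412 (c = (-41 + 400187)*((-219 - 26)² - 497747) = 400146*((-245)² - 497747) = 400146*(60025 - 497747) = 400146*(-437722) = -175152707412)
1/c = 1/(-175152707412) = -1/175152707412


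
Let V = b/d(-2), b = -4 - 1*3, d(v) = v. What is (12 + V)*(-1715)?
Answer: -53165/2 ≈ -26583.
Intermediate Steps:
b = -7 (b = -4 - 3 = -7)
V = 7/2 (V = -7/(-2) = -7*(-1/2) = 7/2 ≈ 3.5000)
(12 + V)*(-1715) = (12 + 7/2)*(-1715) = (31/2)*(-1715) = -53165/2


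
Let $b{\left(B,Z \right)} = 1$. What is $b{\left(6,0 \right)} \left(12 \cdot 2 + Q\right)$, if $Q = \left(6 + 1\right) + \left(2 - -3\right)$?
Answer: $36$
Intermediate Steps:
$Q = 12$ ($Q = 7 + \left(2 + 3\right) = 7 + 5 = 12$)
$b{\left(6,0 \right)} \left(12 \cdot 2 + Q\right) = 1 \left(12 \cdot 2 + 12\right) = 1 \left(24 + 12\right) = 1 \cdot 36 = 36$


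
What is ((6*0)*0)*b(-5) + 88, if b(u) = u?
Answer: 88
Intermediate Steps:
((6*0)*0)*b(-5) + 88 = ((6*0)*0)*(-5) + 88 = (0*0)*(-5) + 88 = 0*(-5) + 88 = 0 + 88 = 88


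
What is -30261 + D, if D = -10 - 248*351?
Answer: -117319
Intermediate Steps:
D = -87058 (D = -10 - 87048 = -87058)
-30261 + D = -30261 - 87058 = -117319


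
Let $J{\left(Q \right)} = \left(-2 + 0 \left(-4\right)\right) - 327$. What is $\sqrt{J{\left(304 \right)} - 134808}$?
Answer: $i \sqrt{135137} \approx 367.61 i$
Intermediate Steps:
$J{\left(Q \right)} = -329$ ($J{\left(Q \right)} = \left(-2 + 0\right) - 327 = -2 - 327 = -329$)
$\sqrt{J{\left(304 \right)} - 134808} = \sqrt{-329 - 134808} = \sqrt{-135137} = i \sqrt{135137}$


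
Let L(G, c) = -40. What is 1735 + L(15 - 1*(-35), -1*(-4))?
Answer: 1695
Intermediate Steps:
1735 + L(15 - 1*(-35), -1*(-4)) = 1735 - 40 = 1695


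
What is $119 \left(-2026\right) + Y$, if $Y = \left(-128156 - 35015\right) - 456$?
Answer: $-404721$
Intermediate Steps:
$Y = -163627$ ($Y = -163171 - 456 = -163627$)
$119 \left(-2026\right) + Y = 119 \left(-2026\right) - 163627 = -241094 - 163627 = -404721$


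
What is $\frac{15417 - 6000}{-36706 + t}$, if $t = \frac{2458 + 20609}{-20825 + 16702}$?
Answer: $- \frac{38826291}{151361905} \approx -0.25651$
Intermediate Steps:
$t = - \frac{23067}{4123}$ ($t = \frac{23067}{-4123} = 23067 \left(- \frac{1}{4123}\right) = - \frac{23067}{4123} \approx -5.5947$)
$\frac{15417 - 6000}{-36706 + t} = \frac{15417 - 6000}{-36706 - \frac{23067}{4123}} = \frac{15417 - 6000}{- \frac{151361905}{4123}} = 9417 \left(- \frac{4123}{151361905}\right) = - \frac{38826291}{151361905}$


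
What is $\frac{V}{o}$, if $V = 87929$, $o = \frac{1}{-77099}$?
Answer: $-6779237971$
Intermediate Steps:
$o = - \frac{1}{77099} \approx -1.297 \cdot 10^{-5}$
$\frac{V}{o} = \frac{87929}{- \frac{1}{77099}} = 87929 \left(-77099\right) = -6779237971$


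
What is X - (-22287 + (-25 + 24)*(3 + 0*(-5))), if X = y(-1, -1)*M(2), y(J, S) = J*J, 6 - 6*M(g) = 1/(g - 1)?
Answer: 133745/6 ≈ 22291.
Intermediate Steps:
M(g) = 1 - 1/(6*(-1 + g)) (M(g) = 1 - 1/(6*(g - 1)) = 1 - 1/(6*(-1 + g)))
y(J, S) = J²
X = ⅚ (X = (-1)²*((-7/6 + 2)/(-1 + 2)) = 1*((⅚)/1) = 1*(1*(⅚)) = 1*(⅚) = ⅚ ≈ 0.83333)
X - (-22287 + (-25 + 24)*(3 + 0*(-5))) = ⅚ - (-22287 + (-25 + 24)*(3 + 0*(-5))) = ⅚ - (-22287 - (3 + 0)) = ⅚ - (-22287 - 1*3) = ⅚ - (-22287 - 3) = ⅚ - 1*(-22290) = ⅚ + 22290 = 133745/6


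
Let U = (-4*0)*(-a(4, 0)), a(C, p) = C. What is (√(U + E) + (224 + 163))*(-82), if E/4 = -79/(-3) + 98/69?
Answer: -31734 - 164*√132135/69 ≈ -32598.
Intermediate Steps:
E = 7660/69 (E = 4*(-79/(-3) + 98/69) = 4*(-79*(-⅓) + 98*(1/69)) = 4*(79/3 + 98/69) = 4*(1915/69) = 7660/69 ≈ 111.01)
U = 0 (U = (-4*0)*(-1*4) = 0*(-4) = 0)
(√(U + E) + (224 + 163))*(-82) = (√(0 + 7660/69) + (224 + 163))*(-82) = (√(7660/69) + 387)*(-82) = (2*√132135/69 + 387)*(-82) = (387 + 2*√132135/69)*(-82) = -31734 - 164*√132135/69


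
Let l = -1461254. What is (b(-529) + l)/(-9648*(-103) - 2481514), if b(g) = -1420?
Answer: 731337/743885 ≈ 0.98313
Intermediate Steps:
(b(-529) + l)/(-9648*(-103) - 2481514) = (-1420 - 1461254)/(-9648*(-103) - 2481514) = -1462674/(993744 - 2481514) = -1462674/(-1487770) = -1462674*(-1/1487770) = 731337/743885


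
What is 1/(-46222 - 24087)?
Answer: -1/70309 ≈ -1.4223e-5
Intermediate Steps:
1/(-46222 - 24087) = 1/(-70309) = -1/70309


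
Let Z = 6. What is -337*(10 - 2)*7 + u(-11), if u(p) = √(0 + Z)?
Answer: -18872 + √6 ≈ -18870.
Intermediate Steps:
u(p) = √6 (u(p) = √(0 + 6) = √6)
-337*(10 - 2)*7 + u(-11) = -337*(10 - 2)*7 + √6 = -2696*7 + √6 = -337*56 + √6 = -18872 + √6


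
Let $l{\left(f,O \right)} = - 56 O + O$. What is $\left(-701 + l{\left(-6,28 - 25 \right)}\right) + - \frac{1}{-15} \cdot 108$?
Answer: $- \frac{4294}{5} \approx -858.8$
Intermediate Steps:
$l{\left(f,O \right)} = - 55 O$
$\left(-701 + l{\left(-6,28 - 25 \right)}\right) + - \frac{1}{-15} \cdot 108 = \left(-701 - 55 \left(28 - 25\right)\right) + - \frac{1}{-15} \cdot 108 = \left(-701 - 165\right) + \left(-1\right) \left(- \frac{1}{15}\right) 108 = \left(-701 - 165\right) + \frac{1}{15} \cdot 108 = -866 + \frac{36}{5} = - \frac{4294}{5}$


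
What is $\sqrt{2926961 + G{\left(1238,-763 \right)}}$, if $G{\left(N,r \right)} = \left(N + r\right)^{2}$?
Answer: $\sqrt{3152586} \approx 1775.6$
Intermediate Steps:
$\sqrt{2926961 + G{\left(1238,-763 \right)}} = \sqrt{2926961 + \left(1238 - 763\right)^{2}} = \sqrt{2926961 + 475^{2}} = \sqrt{2926961 + 225625} = \sqrt{3152586}$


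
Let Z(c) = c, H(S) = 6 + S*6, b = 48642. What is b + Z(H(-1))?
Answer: 48642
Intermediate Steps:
H(S) = 6 + 6*S
b + Z(H(-1)) = 48642 + (6 + 6*(-1)) = 48642 + (6 - 6) = 48642 + 0 = 48642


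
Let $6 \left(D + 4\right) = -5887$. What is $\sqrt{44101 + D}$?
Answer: $\frac{\sqrt{1552170}}{6} \approx 207.64$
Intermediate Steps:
$D = - \frac{5911}{6}$ ($D = -4 + \frac{1}{6} \left(-5887\right) = -4 - \frac{5887}{6} = - \frac{5911}{6} \approx -985.17$)
$\sqrt{44101 + D} = \sqrt{44101 - \frac{5911}{6}} = \sqrt{\frac{258695}{6}} = \frac{\sqrt{1552170}}{6}$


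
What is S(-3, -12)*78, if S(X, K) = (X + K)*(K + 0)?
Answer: 14040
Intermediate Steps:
S(X, K) = K*(K + X) (S(X, K) = (K + X)*K = K*(K + X))
S(-3, -12)*78 = -12*(-12 - 3)*78 = -12*(-15)*78 = 180*78 = 14040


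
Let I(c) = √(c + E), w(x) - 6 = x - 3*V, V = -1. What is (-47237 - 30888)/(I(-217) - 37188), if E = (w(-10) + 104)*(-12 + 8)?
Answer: 2905312500/1382947973 + 78125*I*√629/1382947973 ≈ 2.1008 + 0.0014168*I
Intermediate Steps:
w(x) = 9 + x (w(x) = 6 + (x - 3*(-1)) = 6 + (x + 3) = 6 + (3 + x) = 9 + x)
E = -412 (E = ((9 - 10) + 104)*(-12 + 8) = (-1 + 104)*(-4) = 103*(-4) = -412)
I(c) = √(-412 + c) (I(c) = √(c - 412) = √(-412 + c))
(-47237 - 30888)/(I(-217) - 37188) = (-47237 - 30888)/(√(-412 - 217) - 37188) = -78125/(√(-629) - 37188) = -78125/(I*√629 - 37188) = -78125/(-37188 + I*√629)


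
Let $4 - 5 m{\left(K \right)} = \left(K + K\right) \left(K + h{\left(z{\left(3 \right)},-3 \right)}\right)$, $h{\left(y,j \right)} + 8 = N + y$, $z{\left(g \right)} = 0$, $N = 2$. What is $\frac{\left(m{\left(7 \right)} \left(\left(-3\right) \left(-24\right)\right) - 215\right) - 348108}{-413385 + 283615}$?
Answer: $\frac{348467}{129770} \approx 2.6853$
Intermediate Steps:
$h{\left(y,j \right)} = -6 + y$ ($h{\left(y,j \right)} = -8 + \left(2 + y\right) = -6 + y$)
$m{\left(K \right)} = \frac{4}{5} - \frac{2 K \left(-6 + K\right)}{5}$ ($m{\left(K \right)} = \frac{4}{5} - \frac{\left(K + K\right) \left(K + \left(-6 + 0\right)\right)}{5} = \frac{4}{5} - \frac{2 K \left(K - 6\right)}{5} = \frac{4}{5} - \frac{2 K \left(-6 + K\right)}{5}$)
$\frac{\left(m{\left(7 \right)} \left(\left(-3\right) \left(-24\right)\right) - 215\right) - 348108}{-413385 + 283615} = \frac{\left(\left(\frac{4}{5} - \frac{2 \cdot 7^{2}}{5} + \frac{12}{5} \cdot 7\right) \left(\left(-3\right) \left(-24\right)\right) - 215\right) - 348108}{-413385 + 283615} = \frac{\left(\left(\frac{4}{5} - \frac{98}{5} + \frac{84}{5}\right) 72 - 215\right) - 348108}{-129770} = \left(\left(\left(\frac{4}{5} - \frac{98}{5} + \frac{84}{5}\right) 72 - 215\right) - 348108\right) \left(- \frac{1}{129770}\right) = \left(\left(\left(-2\right) 72 - 215\right) - 348108\right) \left(- \frac{1}{129770}\right) = \left(\left(-144 - 215\right) - 348108\right) \left(- \frac{1}{129770}\right) = \left(-359 - 348108\right) \left(- \frac{1}{129770}\right) = \left(-348467\right) \left(- \frac{1}{129770}\right) = \frac{348467}{129770}$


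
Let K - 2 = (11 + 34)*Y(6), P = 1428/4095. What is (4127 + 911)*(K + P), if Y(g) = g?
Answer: 267558104/195 ≈ 1.3721e+6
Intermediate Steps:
P = 68/195 (P = 1428*(1/4095) = 68/195 ≈ 0.34872)
K = 272 (K = 2 + (11 + 34)*6 = 2 + 45*6 = 2 + 270 = 272)
(4127 + 911)*(K + P) = (4127 + 911)*(272 + 68/195) = 5038*(53108/195) = 267558104/195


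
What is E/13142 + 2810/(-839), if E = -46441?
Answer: -75893019/11026138 ≈ -6.8830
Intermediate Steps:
E/13142 + 2810/(-839) = -46441/13142 + 2810/(-839) = -46441*1/13142 + 2810*(-1/839) = -46441/13142 - 2810/839 = -75893019/11026138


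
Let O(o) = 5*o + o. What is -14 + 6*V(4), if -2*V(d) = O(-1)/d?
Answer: -19/2 ≈ -9.5000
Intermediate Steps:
O(o) = 6*o
V(d) = 3/d (V(d) = -6*(-1)/(2*d) = -(-3)/d = 3/d)
-14 + 6*V(4) = -14 + 6*(3/4) = -14 + 6*(3*(¼)) = -14 + 6*(¾) = -14 + 9/2 = -19/2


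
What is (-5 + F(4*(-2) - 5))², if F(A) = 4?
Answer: 1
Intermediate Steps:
(-5 + F(4*(-2) - 5))² = (-5 + 4)² = (-1)² = 1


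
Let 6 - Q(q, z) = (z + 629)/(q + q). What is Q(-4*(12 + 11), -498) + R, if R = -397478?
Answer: -73134717/184 ≈ -3.9747e+5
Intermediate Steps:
Q(q, z) = 6 - (629 + z)/(2*q) (Q(q, z) = 6 - (z + 629)/(q + q) = 6 - (629 + z)/(2*q))
Q(-4*(12 + 11), -498) + R = (-629 - 1*(-498) + 12*(-4*(12 + 11)))/(2*((-4*(12 + 11)))) - 397478 = (-629 + 498 + 12*(-4*23))/(2*((-4*23))) - 397478 = (½)*(-629 + 498 + 12*(-92))/(-92) - 397478 = (½)*(-1/92)*(-629 + 498 - 1104) - 397478 = (½)*(-1/92)*(-1235) - 397478 = 1235/184 - 397478 = -73134717/184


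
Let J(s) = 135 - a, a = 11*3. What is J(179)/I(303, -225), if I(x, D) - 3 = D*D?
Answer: 17/8438 ≈ 0.0020147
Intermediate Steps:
a = 33
I(x, D) = 3 + D² (I(x, D) = 3 + D*D = 3 + D²)
J(s) = 102 (J(s) = 135 - 1*33 = 135 - 33 = 102)
J(179)/I(303, -225) = 102/(3 + (-225)²) = 102/(3 + 50625) = 102/50628 = 102*(1/50628) = 17/8438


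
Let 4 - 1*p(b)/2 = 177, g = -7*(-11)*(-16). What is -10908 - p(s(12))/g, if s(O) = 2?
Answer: -6719501/616 ≈ -10908.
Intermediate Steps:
g = -1232 (g = 77*(-16) = -1232)
p(b) = -346 (p(b) = 8 - 2*177 = 8 - 354 = -346)
-10908 - p(s(12))/g = -10908 - (-346)/(-1232) = -10908 - (-346)*(-1)/1232 = -10908 - 1*173/616 = -10908 - 173/616 = -6719501/616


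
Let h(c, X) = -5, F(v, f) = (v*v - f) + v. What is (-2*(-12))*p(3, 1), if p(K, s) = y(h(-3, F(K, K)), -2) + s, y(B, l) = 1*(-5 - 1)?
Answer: -120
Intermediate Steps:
F(v, f) = v + v² - f (F(v, f) = (v² - f) + v = v + v² - f)
y(B, l) = -6 (y(B, l) = 1*(-6) = -6)
p(K, s) = -6 + s
(-2*(-12))*p(3, 1) = (-2*(-12))*(-6 + 1) = 24*(-5) = -120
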